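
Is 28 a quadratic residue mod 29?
By Euler's criterion: 28^{14} ≡ 1 mod 29. Since this equals 1, 28 is a QR.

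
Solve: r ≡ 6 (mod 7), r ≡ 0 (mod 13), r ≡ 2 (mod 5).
M = 7 × 13 × 5 = 455. M₁ = 65, y₁ ≡ 4 (mod 7). M₂ = 35, y₂ ≡ 3 (mod 13). M₃ = 91, y₃ ≡ 1 (mod 5). r = 6×65×4 + 0×35×3 + 2×91×1 ≡ 377 (mod 455)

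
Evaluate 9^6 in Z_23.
By repeated squaring mod 23: 9^{1}≡9, 9^{2}≡12, 9^{4}≡6. Then 9^{6} = 9^{4+2} ≡ 6 × 12 ≡ 3 mod 23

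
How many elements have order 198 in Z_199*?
A prime p has φ(p-1) primitive roots; here φ(198) = 60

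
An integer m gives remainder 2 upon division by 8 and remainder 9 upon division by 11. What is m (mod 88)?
M = 8 × 11 = 88. M₁ = 11, y₁ ≡ 3 (mod 8). M₂ = 8, y₂ ≡ 7 (mod 11). m = 2×11×3 + 9×8×7 ≡ 42 (mod 88)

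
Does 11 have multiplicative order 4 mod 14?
Powers of 11 mod 14: 11^1≡11, 11^2≡9, 11^3≡1. Already 11^3≡1, so the order is 3 < 4. No, the actual order is 3.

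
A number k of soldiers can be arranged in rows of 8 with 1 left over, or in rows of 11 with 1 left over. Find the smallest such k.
M = 8 × 11 = 88. M₁ = 11, y₁ ≡ 3 mod 8. M₂ = 8, y₂ ≡ 7 mod 11. k = 1×11×3 + 1×8×7 ≡ 1 mod 88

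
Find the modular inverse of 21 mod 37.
Since 37 is prime, by Fermat 21^(-1) ≡ 21^{35} ≡ 30 (mod 37). Verify: 21 × 30 = 630 ≡ 1 (mod 37)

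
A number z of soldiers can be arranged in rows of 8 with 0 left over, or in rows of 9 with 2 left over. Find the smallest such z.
M = 8 × 9 = 72. M₁ = 9, y₁ ≡ 1 (mod 8). M₂ = 8, y₂ ≡ 8 (mod 9). z = 0×9×1 + 2×8×8 ≡ 56 (mod 72)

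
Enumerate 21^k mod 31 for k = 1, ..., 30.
21^1, 21^2, ..., 21^{30} mod 31: [21, 7, 23, 18, 6, 2, 11, 14, 15, 5, 12, 4, 22, 28, 30, 10, 24, 8, 13, 25, 29, 20, 17, 16, 26, 19, 27, 9, 3, 1]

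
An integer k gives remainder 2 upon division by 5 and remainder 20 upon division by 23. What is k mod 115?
M = 5 × 23 = 115. M₁ = 23, y₁ ≡ 2 mod 5. M₂ = 5, y₂ ≡ 14 mod 23. k = 2×23×2 + 20×5×14 ≡ 112 mod 115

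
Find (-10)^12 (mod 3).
Using Fermat: (-10)^{2} ≡ 1 (mod 3). 12 ≡ 0 (mod 2). So (-10)^{12} ≡ (-10)^{0} ≡ 1 (mod 3)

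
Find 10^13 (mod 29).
By repeated squaring (mod 29): 10^{1}≡10, 10^{2}≡13, 10^{4}≡24, 10^{8}≡25. Then 10^{13} = 10^{8+4+1} ≡ 25 × 24 × 10 ≡ 26 (mod 29)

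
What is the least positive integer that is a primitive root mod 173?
g = 2. Powers: [2, 4, 8, 16, 32, 64, ...] generates all 172 non-zero residues.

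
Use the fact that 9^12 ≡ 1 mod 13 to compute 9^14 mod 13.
By Fermat: 9^{12} ≡ 1 mod 13. So 9^{14} = 9^{12} · 9^{2} ≡ 9^{2} ≡ 3 mod 13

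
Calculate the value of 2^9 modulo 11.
By repeated squaring mod 11: 2^{1}≡2, 2^{2}≡4, 2^{4}≡5, 2^{8}≡3. Then 2^{9} = 2^{8+1} ≡ 3 × 2 ≡ 6 mod 11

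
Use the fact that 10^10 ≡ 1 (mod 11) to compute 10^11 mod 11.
By Fermat: 10^{10} ≡ 1 (mod 11). So 10^{11} = 10^{10} · 10^{1} ≡ 10^{1} ≡ 10 (mod 11)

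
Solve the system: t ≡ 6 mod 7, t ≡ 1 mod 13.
M = 7 × 13 = 91. M₁ = 13, y₁ ≡ 6 mod 7. M₂ = 7, y₂ ≡ 2 mod 13. t = 6×13×6 + 1×7×2 ≡ 27 mod 91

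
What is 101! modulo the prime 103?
(102)! = (101)! × (102) ≡ -1 (mod 103). So (101)! ≡ -1 × (102)^(-1) ≡ (-1)×(-1) = 1 (mod 103)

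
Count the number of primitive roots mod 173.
Number of primitive roots mod 173 = φ(p-1) = φ(172) = 84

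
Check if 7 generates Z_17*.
ord_17(7) divides 16. For each prime q|16: 7^{8}≡16, none ≡ 1. So 7 has order 16 and is a primitive root mod 17.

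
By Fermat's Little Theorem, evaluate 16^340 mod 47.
By Fermat: 16^{46} ≡ 1 (mod 47). 340 ≡ 18 (mod 46). So 16^{340} ≡ 16^{18} ≡ 8 (mod 47)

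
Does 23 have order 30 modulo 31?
23^{10} ≡ 1 mod 31 and 10 < 30, so ord_31(23) = 10 ≠ 30 and 23 is not a primitive root.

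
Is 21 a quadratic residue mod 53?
By Euler's criterion: 21^{26} ≡ 52 mod 53. Since this equals -1 (≡ 52), 21 is not a QR.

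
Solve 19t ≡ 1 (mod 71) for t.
Since 71 is prime, by Fermat 19^(-1) ≡ 19^{69} ≡ 15 (mod 71). Verify: 19 × 15 = 285 ≡ 1 (mod 71)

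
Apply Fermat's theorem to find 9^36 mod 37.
By Fermat's Little Theorem, 9^{36} ≡ 1 mod 37 since 37 is prime and gcd(9, 37) = 1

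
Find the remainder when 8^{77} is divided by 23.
By Fermat: 8^{22} ≡ 1 mod 23. 77 = 3×22 + 11. So 8^{77} ≡ 8^{11} ≡ 1 mod 23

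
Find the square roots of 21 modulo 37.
The square roots of 21 mod 37 are 13 and 24. Verify: 13² = 169 ≡ 21 mod 37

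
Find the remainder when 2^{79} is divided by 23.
By Fermat: 2^{22} ≡ 1 mod 23. 79 = 3×22 + 13. So 2^{79} ≡ 2^{13} ≡ 4 mod 23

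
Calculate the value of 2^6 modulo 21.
By repeated squaring mod 21: 2^{1}≡2, 2^{2}≡4, 2^{4}≡16. Then 2^{6} = 2^{4+2} ≡ 16 × 4 ≡ 1 mod 21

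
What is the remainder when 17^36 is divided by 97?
By repeated squaring (mod 97): 17^{1}≡17, 17^{2}≡95, 17^{4}≡4, 17^{8}≡16, 17^{16}≡62, 17^{32}≡61. Then 17^{36} = 17^{32+4} ≡ 61 × 4 ≡ 50 (mod 97)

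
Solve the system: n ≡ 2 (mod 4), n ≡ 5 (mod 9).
M = 4 × 9 = 36. M₁ = 9, y₁ ≡ 1 (mod 4). M₂ = 4, y₂ ≡ 7 (mod 9). n = 2×9×1 + 5×4×7 ≡ 14 (mod 36)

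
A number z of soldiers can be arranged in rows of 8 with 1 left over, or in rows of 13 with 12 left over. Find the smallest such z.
M = 8 × 13 = 104. M₁ = 13, y₁ ≡ 5 mod 8. M₂ = 8, y₂ ≡ 5 mod 13. z = 1×13×5 + 12×8×5 ≡ 25 mod 104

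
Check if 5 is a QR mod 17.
By Euler's criterion: 5^{8} ≡ 16 mod 17. Since this equals -1 (≡ 16), 5 is not a QR.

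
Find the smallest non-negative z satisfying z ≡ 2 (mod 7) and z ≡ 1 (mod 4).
M = 7 × 4 = 28. M₁ = 4, y₁ ≡ 2 (mod 7). M₂ = 7, y₂ ≡ 3 (mod 4). z = 2×4×2 + 1×7×3 ≡ 9 (mod 28)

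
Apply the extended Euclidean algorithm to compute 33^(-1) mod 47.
Extended GCD: 33(10) + 47(-7) = 1. So 33^(-1) ≡ 10 mod 47. Verify: 33 × 10 = 330 ≡ 1 mod 47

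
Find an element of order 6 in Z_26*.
17 has order 6 mod 26 since 17^{6} ≡ 1 (mod 26) and no smaller power works.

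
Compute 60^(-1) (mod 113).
Since 113 is prime, by Fermat 60^(-1) ≡ 60^{111} ≡ 81 (mod 113). Verify: 60 × 81 = 4860 ≡ 1 (mod 113)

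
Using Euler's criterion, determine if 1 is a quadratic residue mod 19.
By Euler's criterion: 1^{9} ≡ 1 mod 19. Since this equals 1, 1 is a QR.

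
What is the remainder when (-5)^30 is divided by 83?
By repeated squaring mod 83: (-5)^{1}≡78, (-5)^{2}≡25, (-5)^{4}≡44, (-5)^{8}≡27, (-5)^{16}≡65. Then (-5)^{30} = (-5)^{16+8+4+2} ≡ 65 × 27 × 44 × 25 ≡ 3 mod 83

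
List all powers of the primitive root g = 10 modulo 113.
10^1, 10^2, ..., 10^{112} mod 113: [10, 100, 96, 56, 108, 63, 65, 85, 59, 25, 24, 14, 27, 44, 101, 106, 43, 91, 6, 60, 35, 11, 110, 83, 39, 51, 58, 15, 37, 31, 84, 49, 38, 41, 71, 32, 94, 36, 21, 97, 66, 95, 46, 8, 80, 9, 90, 109, 73, 52, 68, 2, 20, 87, 79, 112, 103, 13, 17, 57, 5, 50, 48, 28, 54, 88, 89, 99, 86, 69, 12, 7, 70, 22, 107, 53, 78, 102, 3, 30, 74, 62, 55, 98, 76, 82, 29, 64, 75, 72, 42, 81, 19, 77, 92, 16, 47, 18, 67, 105, 33, 104, 23, 4, 40, 61, 45, 111, 93, 26, 34, 1]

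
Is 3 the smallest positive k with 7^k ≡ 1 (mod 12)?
Powers of 7 mod 12: 7^1≡7, 7^2≡1. Already 7^2≡1, so the order is 2 < 3. No, the actual order is 2.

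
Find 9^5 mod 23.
By repeated squaring mod 23: 9^{1}≡9, 9^{2}≡12, 9^{4}≡6. Then 9^{5} = 9^{4+1} ≡ 6 × 9 ≡ 8 mod 23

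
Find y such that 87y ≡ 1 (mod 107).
Since 107 is prime, by Fermat 87^(-1) ≡ 87^{105} ≡ 16 (mod 107). Verify: 87 × 16 = 1392 ≡ 1 (mod 107)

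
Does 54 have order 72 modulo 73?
54^{36} ≡ 1 mod 73 and 36 < 72, so ord_73(54) = 36 ≠ 72 and 54 is not a primitive root.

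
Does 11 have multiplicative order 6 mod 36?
Powers of 11 mod 36: 11^1≡11, 11^2≡13, 11^3≡35, 11^4≡25, 11^5≡23, 11^6≡1. First k with 11^k≡1 is k=6. Yes, ord_36(11) = 6.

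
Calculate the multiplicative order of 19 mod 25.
Powers of 19 mod 25: 19^1≡19, 19^2≡11, 19^3≡9, 19^4≡21, 19^5≡24, 19^6≡6, 19^7≡14, 19^8≡16, 19^9≡4, 19^10≡1. ord_25(19) = 10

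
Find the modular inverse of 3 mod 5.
Since 5 is prime, by Fermat 3^(-1) ≡ 3^{3} ≡ 2 mod 5. Verify: 3 × 2 = 6 ≡ 1 mod 5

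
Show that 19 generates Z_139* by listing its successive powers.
19^1, 19^2, ..., 19^{138} mod 139: [19, 83, 48, 78, 92, 80, 130, 107, 87, 124, 132, 6, 114, 81, 10, 51, 135, 63, 85, 86, 105, 49, 97, 36, 128, 69, 60, 28, 115, 100, 93, 99, 74, 16, 26, 77, 73, 136, 82, 29, 134, 44, 2, 38, 27, 96, 17, 45, 21, 121, 75, 35, 109, 125, 12, 89, 23, 20, 102, 131, 126, 31, 33, 71, 98, 55, 72, 117, 138, 120, 56, 91, 61, 47, 59, 9, 32, 52, 15, 7, 133, 25, 58, 129, 88, 4, 76, 54, 53, 34, 90, 42, 103, 11, 70, 79, 111, 24, 39, 46, 40, 65, 123, 113, 62, 66, 3, 57, 110, 5, 95, 137, 101, 112, 43, 122, 94, 118, 18, 64, 104, 30, 14, 127, 50, 116, 119, 37, 8, 13, 108, 106, 68, 41, 84, 67, 22, 1]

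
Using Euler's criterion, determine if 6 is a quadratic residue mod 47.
By Euler's criterion: 6^{23} ≡ 1 mod 47. Since this equals 1, 6 is a QR.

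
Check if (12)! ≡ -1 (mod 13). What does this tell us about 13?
(12)! mod 13 = 12. Since this equals -1 (mod 13), Wilson confirms 13 is prime.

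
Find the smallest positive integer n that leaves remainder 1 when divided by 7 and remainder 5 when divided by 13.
M = 7 × 13 = 91. M₁ = 13, y₁ ≡ 6 (mod 7). M₂ = 7, y₂ ≡ 2 (mod 13). n = 1×13×6 + 5×7×2 ≡ 57 (mod 91)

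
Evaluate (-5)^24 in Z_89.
By repeated squaring (mod 89): (-5)^{1}≡84, (-5)^{2}≡25, (-5)^{4}≡2, (-5)^{8}≡4, (-5)^{16}≡16. Then (-5)^{24} = (-5)^{16+8} ≡ 16 × 4 ≡ 64 (mod 89)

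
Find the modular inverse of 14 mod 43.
Since 43 is prime, by Fermat 14^(-1) ≡ 14^{41} ≡ 40 (mod 43). Verify: 14 × 40 = 560 ≡ 1 (mod 43)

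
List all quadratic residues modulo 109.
Squares in Z_109*: {1, 3, 4, 5, 7, 9, 12, 15, 16, 20, 21, 22, 25, 26, 27, 28, 29, 31, 34, 35, 36, 38, 43, 45, 46, 48, 49, 60, 61, 63, 64, 66, 71, 73, 74, 75, 78, 80, 81, 82, 83, 84, 87, 88, 89, 93, 94, 97, 100, 102, 104, 105, 106, 108}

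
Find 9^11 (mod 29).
By repeated squaring (mod 29): 9^{1}≡9, 9^{2}≡23, 9^{4}≡7, 9^{8}≡20. Then 9^{11} = 9^{8+2+1} ≡ 20 × 23 × 9 ≡ 22 (mod 29)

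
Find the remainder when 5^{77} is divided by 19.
By Fermat: 5^{18} ≡ 1 mod 19. 77 = 4×18 + 5. So 5^{77} ≡ 5^{5} ≡ 9 mod 19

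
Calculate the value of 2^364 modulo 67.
Using Fermat: 2^{66} ≡ 1 mod 67. 364 ≡ 34 mod 66. So 2^{364} ≡ 2^{34} ≡ 65 mod 67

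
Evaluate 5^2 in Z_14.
5^{2} = 25 ≡ 11 mod 14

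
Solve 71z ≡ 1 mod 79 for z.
Since 79 is prime, by Fermat 71^(-1) ≡ 71^{77} ≡ 69 mod 79. Verify: 71 × 69 = 4899 ≡ 1 mod 79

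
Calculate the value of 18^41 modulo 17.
Using Fermat: 18^{16} ≡ 1 mod 17. 41 ≡ 9 mod 16. So 18^{41} ≡ 18^{9} ≡ 1 mod 17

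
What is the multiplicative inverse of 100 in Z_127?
Since 127 is prime, by Fermat 100^(-1) ≡ 100^{125} ≡ 47 (mod 127). Verify: 100 × 47 = 4700 ≡ 1 (mod 127)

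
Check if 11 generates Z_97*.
11^{48} ≡ 1 (mod 97) and 48 < 96, so ord_97(11) = 48 ≠ 96 and 11 is not a primitive root.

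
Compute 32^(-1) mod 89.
Since 89 is prime, by Fermat 32^(-1) ≡ 32^{87} ≡ 64 mod 89. Verify: 32 × 64 = 2048 ≡ 1 mod 89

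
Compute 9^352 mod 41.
Using Fermat: 9^{40} ≡ 1 (mod 41). 352 ≡ 32 (mod 40). So 9^{352} ≡ 9^{32} ≡ 1 (mod 41)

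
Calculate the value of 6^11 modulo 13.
By repeated squaring mod 13: 6^{1}≡6, 6^{2}≡10, 6^{4}≡9, 6^{8}≡3. Then 6^{11} = 6^{8+2+1} ≡ 3 × 10 × 6 ≡ 11 mod 13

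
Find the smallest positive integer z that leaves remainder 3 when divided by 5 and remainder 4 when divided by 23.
M = 5 × 23 = 115. M₁ = 23, y₁ ≡ 2 mod 5. M₂ = 5, y₂ ≡ 14 mod 23. z = 3×23×2 + 4×5×14 ≡ 73 mod 115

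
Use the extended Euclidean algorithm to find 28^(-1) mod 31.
Extended GCD: 28(10) + 31(-9) = 1. So 28^(-1) ≡ 10 (mod 31). Verify: 28 × 10 = 280 ≡ 1 (mod 31)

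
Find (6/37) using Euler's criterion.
(6/37) = 6^{18} mod 37 = -1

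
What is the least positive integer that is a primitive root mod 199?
g = 3. Powers: [3, 9, 27, 81, 44, 132, 197, 193, ...] generates all 198 non-zero residues.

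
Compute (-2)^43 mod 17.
Using Fermat: (-2)^{16} ≡ 1 mod 17. 43 ≡ 11 mod 16. So (-2)^{43} ≡ (-2)^{11} ≡ 9 mod 17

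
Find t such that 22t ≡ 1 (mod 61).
Since 61 is prime, by Fermat 22^(-1) ≡ 22^{59} ≡ 25 (mod 61). Verify: 22 × 25 = 550 ≡ 1 (mod 61)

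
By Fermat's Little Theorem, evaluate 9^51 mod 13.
By Fermat: 9^{12} ≡ 1 (mod 13). 51 = 4×12 + 3. So 9^{51} ≡ 9^{3} ≡ 1 (mod 13)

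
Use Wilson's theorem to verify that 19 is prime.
(18)! mod 19 = 18. Since this equals -1 (mod 19), Wilson confirms 19 is prime.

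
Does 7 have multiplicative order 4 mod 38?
Powers of 7 mod 38: 7^1≡7, 7^2≡11, 7^3≡1. Already 7^3≡1, so the order is 3 < 4. No, the actual order is 3.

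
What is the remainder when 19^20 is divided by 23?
By repeated squaring mod 23: 19^{1}≡19, 19^{2}≡16, 19^{4}≡3, 19^{8}≡9, 19^{16}≡12. Then 19^{20} = 19^{16+4} ≡ 12 × 3 ≡ 13 mod 23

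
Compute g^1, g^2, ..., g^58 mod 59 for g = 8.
8^1, 8^2, ..., 8^{58} mod 59: [8, 5, 40, 25, 23, 7, 56, 35, 44, 57, 43, 49, 38, 9, 13, 45, 6, 48, 30, 4, 32, 20, 42, 41, 33, 28, 47, 22, 58, 51, 54, 19, 34, 36, 52, 3, 24, 15, 2, 16, 10, 21, 50, 46, 14, 53, 11, 29, 55, 27, 39, 17, 18, 26, 31, 12, 37, 1]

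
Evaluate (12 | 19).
(12/19) = 12^{9} mod 19 = -1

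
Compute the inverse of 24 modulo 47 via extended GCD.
Extended GCD: 24(2) + 47(-1) = 1. So 24^(-1) ≡ 2 mod 47. Verify: 24 × 2 = 48 ≡ 1 mod 47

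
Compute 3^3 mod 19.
3^{3} = 27 ≡ 8 mod 19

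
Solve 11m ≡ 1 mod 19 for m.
Since 19 is prime, by Fermat 11^(-1) ≡ 11^{17} ≡ 7 mod 19. Verify: 11 × 7 = 77 ≡ 1 mod 19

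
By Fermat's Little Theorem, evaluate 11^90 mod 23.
By Fermat: 11^{22} ≡ 1 (mod 23). 90 = 4×22 + 2. So 11^{90} ≡ 11^{2} ≡ 6 (mod 23)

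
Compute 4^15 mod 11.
Using Fermat: 4^{10} ≡ 1 (mod 11). 15 ≡ 5 (mod 10). So 4^{15} ≡ 4^{5} ≡ 1 (mod 11)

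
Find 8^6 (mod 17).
By repeated squaring (mod 17): 8^{1}≡8, 8^{2}≡13, 8^{4}≡16. Then 8^{6} = 8^{4+2} ≡ 16 × 13 ≡ 4 (mod 17)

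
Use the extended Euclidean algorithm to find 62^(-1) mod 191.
Extended GCD: 62(-77) + 191(25) = 1. So 62^(-1) ≡ -77 ≡ 114 (mod 191). Verify: 62 × 114 = 7068 ≡ 1 (mod 191)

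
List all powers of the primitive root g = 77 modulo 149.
77^1, 77^2, ..., 77^{148} mod 149: [77, 118, 146, 67, 93, 9, 97, 19, 122, 7, 92, 81, 128, 22, 55, 63, 83, 133, 109, 49, 48, 120, 2, 5, 87, 143, 134, 37, 18, 45, 38, 95, 14, 35, 13, 107, 44, 110, 126, 17, 117, 69, 98, 96, 91, 4, 10, 25, 137, 119, 74, 36, 90, 76, 41, 28, 70, 26, 65, 88, 71, 103, 34, 85, 138, 47, 43, 33, 8, 20, 50, 125, 89, 148, 72, 31, 3, 82, 56, 140, 52, 130, 27, 142, 57, 68, 21, 127, 94, 86, 66, 16, 40, 100, 101, 29, 147, 144, 62, 6, 15, 112, 131, 104, 111, 54, 135, 114, 136, 42, 105, 39, 23, 132, 32, 80, 51, 53, 58, 145, 139, 124, 12, 30, 75, 113, 59, 73, 108, 121, 79, 123, 84, 61, 78, 46, 115, 64, 11, 102, 106, 116, 141, 129, 99, 24, 60, 1]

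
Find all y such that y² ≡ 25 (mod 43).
The square roots of 25 mod 43 are 38 and 5. Verify: 38² = 1444 ≡ 25 (mod 43)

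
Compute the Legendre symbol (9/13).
(9/13) = 9^{6} mod 13 = 1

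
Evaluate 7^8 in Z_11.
By repeated squaring (mod 11): 7^{1}≡7, 7^{2}≡5, 7^{4}≡3, 7^{8}≡9. So 7^{8} ≡ 9 (mod 11)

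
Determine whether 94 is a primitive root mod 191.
ord_191(94) divides 190. For each prime q|190: 94^{95}≡190, 94^{38}≡184, 94^{10}≡125, none ≡ 1. So 94 has order 190 and is a primitive root mod 191.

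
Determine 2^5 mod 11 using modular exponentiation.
By repeated squaring mod 11: 2^{1}≡2, 2^{2}≡4, 2^{4}≡5. Then 2^{5} = 2^{4+1} ≡ 5 × 2 ≡ 10 mod 11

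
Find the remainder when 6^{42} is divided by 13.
By Fermat: 6^{12} ≡ 1 (mod 13). 42 = 3×12 + 6. So 6^{42} ≡ 6^{6} ≡ 12 (mod 13)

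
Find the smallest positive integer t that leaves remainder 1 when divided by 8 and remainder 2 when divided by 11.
M = 8 × 11 = 88. M₁ = 11, y₁ ≡ 3 (mod 8). M₂ = 8, y₂ ≡ 7 (mod 11). t = 1×11×3 + 2×8×7 ≡ 57 (mod 88)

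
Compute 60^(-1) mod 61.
Since 61 is prime, by Fermat 60^(-1) ≡ 60^{59} ≡ 60 mod 61. Verify: 60 × 60 = 3600 ≡ 1 mod 61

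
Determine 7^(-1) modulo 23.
Since 23 is prime, by Fermat 7^(-1) ≡ 7^{21} ≡ 10 (mod 23). Verify: 7 × 10 = 70 ≡ 1 (mod 23)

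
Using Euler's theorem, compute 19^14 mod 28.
By Euler: 19^{12} ≡ 1 (mod 28) since gcd(19, 28) = 1. 14 = 1×12 + 2. So 19^{14} ≡ 19^{2} ≡ 25 (mod 28)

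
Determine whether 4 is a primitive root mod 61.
4^{30} ≡ 1 (mod 61) and 30 < 60, so ord_61(4) = 30 ≠ 60 and 4 is not a primitive root.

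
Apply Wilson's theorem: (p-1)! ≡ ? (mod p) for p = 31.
By Wilson's theorem, (30)! ≡ -1 ≡ 30 (mod 31)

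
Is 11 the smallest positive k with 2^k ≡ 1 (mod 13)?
Powers of 2 mod 13: 2^1≡2, 2^2≡4, 2^3≡8, 2^4≡3, 2^5≡6, 2^6≡12, 2^7≡11, 2^8≡9, 2^9≡5, 2^10≡10, 2^11≡7, 2^12≡1. 2^11≡7≢1, so ord ≠ 11. No, the actual order is 12.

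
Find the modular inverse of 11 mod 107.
Since 107 is prime, by Fermat 11^(-1) ≡ 11^{105} ≡ 39 mod 107. Verify: 11 × 39 = 429 ≡ 1 mod 107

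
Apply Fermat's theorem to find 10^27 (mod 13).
By Fermat: 10^{12} ≡ 1 (mod 13). 27 = 2×12 + 3. So 10^{27} ≡ 10^{3} ≡ 12 (mod 13)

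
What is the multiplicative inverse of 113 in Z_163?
Since 163 is prime, by Fermat 113^(-1) ≡ 113^{161} ≡ 88 (mod 163). Verify: 113 × 88 = 9944 ≡ 1 (mod 163)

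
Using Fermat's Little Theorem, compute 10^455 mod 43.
By Fermat: 10^{42} ≡ 1 mod 43. 455 ≡ 35 mod 42. So 10^{455} ≡ 10^{35} ≡ 36 mod 43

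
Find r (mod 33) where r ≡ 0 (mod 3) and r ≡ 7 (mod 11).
M = 3 × 11 = 33. M₁ = 11, y₁ ≡ 2 (mod 3). M₂ = 3, y₂ ≡ 4 (mod 11). r = 0×11×2 + 7×3×4 ≡ 18 (mod 33)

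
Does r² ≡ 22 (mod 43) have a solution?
By Euler's criterion: 22^{21} ≡ 42 (mod 43). Since this equals -1 (≡ 42), 22 is not a QR.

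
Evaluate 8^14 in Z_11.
Using Fermat: 8^{10} ≡ 1 mod 11. 14 ≡ 4 mod 10. So 8^{14} ≡ 8^{4} ≡ 4 mod 11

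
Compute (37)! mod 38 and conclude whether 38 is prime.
(37)! mod 38 = 0. Since 0 ≢ -1 (mod 38), 38 is not prime.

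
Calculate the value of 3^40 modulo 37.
Using Fermat: 3^{36} ≡ 1 (mod 37). 40 ≡ 4 (mod 36). So 3^{40} ≡ 3^{4} ≡ 7 (mod 37)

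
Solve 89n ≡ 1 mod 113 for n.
Since 113 is prime, by Fermat 89^(-1) ≡ 89^{111} ≡ 80 mod 113. Verify: 89 × 80 = 7120 ≡ 1 mod 113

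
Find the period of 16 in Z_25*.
Powers of 16 mod 25: 16^1≡16, 16^2≡6, 16^3≡21, 16^4≡11, 16^5≡1. So the order of 16 is 5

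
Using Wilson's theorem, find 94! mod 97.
(96)! = (94)! × (95) × (96) ≡ -1 (mod 97). So (94)! ≡ -1 × [(96)(95)]^(-1) ≡ 48 (mod 97)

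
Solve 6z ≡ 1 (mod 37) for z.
Since 37 is prime, by Fermat 6^(-1) ≡ 6^{35} ≡ 31 (mod 37). Verify: 6 × 31 = 186 ≡ 1 (mod 37)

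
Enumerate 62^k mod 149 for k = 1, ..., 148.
62^1, 62^2, ..., 62^{148} mod 149: [62, 119, 77, 6, 74, 118, 15, 36, 146, 112, 90, 67, 131, 76, 93, 104, 41, 9, 111, 28, 97, 54, 70, 19, 135, 26, 122, 114, 65, 7, 136, 88, 92, 42, 71, 81, 105, 103, 128, 39, 34, 22, 23, 85, 55, 132, 138, 63, 32, 47, 83, 80, 43, 133, 51, 33, 109, 53, 8, 49, 58, 20, 48, 145, 50, 120, 139, 125, 2, 124, 89, 5, 12, 148, 87, 30, 72, 143, 75, 31, 134, 113, 3, 37, 59, 82, 18, 73, 56, 45, 108, 140, 38, 121, 52, 95, 79, 130, 14, 123, 27, 35, 84, 142, 13, 61, 57, 107, 78, 68, 44, 46, 21, 110, 115, 127, 126, 64, 94, 17, 11, 86, 117, 102, 66, 69, 106, 16, 98, 116, 40, 96, 141, 100, 91, 129, 101, 4, 99, 29, 10, 24, 147, 25, 60, 144, 137, 1]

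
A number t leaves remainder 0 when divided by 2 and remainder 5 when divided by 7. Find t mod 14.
M = 2 × 7 = 14. M₁ = 7, y₁ ≡ 1 mod 2. M₂ = 2, y₂ ≡ 4 mod 7. t = 0×7×1 + 5×2×4 ≡ 12 mod 14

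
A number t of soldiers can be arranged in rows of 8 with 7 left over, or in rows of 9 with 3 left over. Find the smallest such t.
M = 8 × 9 = 72. M₁ = 9, y₁ ≡ 1 (mod 8). M₂ = 8, y₂ ≡ 8 (mod 9). t = 7×9×1 + 3×8×8 ≡ 39 (mod 72)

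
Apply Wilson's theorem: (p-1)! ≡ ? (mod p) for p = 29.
By Wilson's theorem, (28)! ≡ -1 ≡ 28 (mod 29)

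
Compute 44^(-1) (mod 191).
Since 191 is prime, by Fermat 44^(-1) ≡ 44^{189} ≡ 178 (mod 191). Verify: 44 × 178 = 7832 ≡ 1 (mod 191)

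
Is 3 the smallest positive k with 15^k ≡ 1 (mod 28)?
Powers of 15 mod 28: 15^1≡15, 15^2≡1. Already 15^2≡1, so the order is 2 < 3. No, the actual order is 2.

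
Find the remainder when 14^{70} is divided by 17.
By Fermat: 14^{16} ≡ 1 mod 17. 70 = 4×16 + 6. So 14^{70} ≡ 14^{6} ≡ 15 mod 17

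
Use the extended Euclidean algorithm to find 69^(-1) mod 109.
Extended GCD: 69(-30) + 109(19) = 1. So 69^(-1) ≡ -30 ≡ 79 (mod 109). Verify: 69 × 79 = 5451 ≡ 1 (mod 109)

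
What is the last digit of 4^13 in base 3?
Using Fermat: 4^{2} ≡ 1 (mod 3). 13 ≡ 1 (mod 2). So 4^{13} ≡ 4^{1} ≡ 1 (mod 3)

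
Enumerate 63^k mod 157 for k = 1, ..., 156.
63^1, 63^2, ..., 63^{156} mod 157: [63, 44, 103, 52, 136, 90, 18, 35, 7, 127, 151, 93, 50, 10, 2, 126, 88, 49, 104, 115, 23, 36, 70, 14, 97, 145, 29, 100, 20, 4, 95, 19, 98, 51, 73, 46, 72, 140, 28, 37, 133, 58, 43, 40, 8, 33, 38, 39, 102, 146, 92, 144, 123, 56, 74, 109, 116, 86, 80, 16, 66, 76, 78, 47, 135, 27, 131, 89, 112, 148, 61, 75, 15, 3, 32, 132, 152, 156, 94, 113, 54, 105, 21, 67, 139, 122, 150, 30, 6, 64, 107, 147, 155, 31, 69, 108, 53, 42, 134, 121, 87, 143, 60, 12, 128, 57, 137, 153, 62, 138, 59, 106, 84, 111, 85, 17, 129, 120, 24, 99, 114, 117, 149, 124, 119, 118, 55, 11, 65, 13, 34, 101, 83, 48, 41, 71, 77, 141, 91, 81, 79, 110, 22, 130, 26, 68, 45, 9, 96, 82, 142, 154, 125, 25, 5, 1]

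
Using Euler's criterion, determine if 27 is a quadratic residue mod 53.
By Euler's criterion: 27^{26} ≡ 52 (mod 53). Since this equals -1 (≡ 52), 27 is not a QR.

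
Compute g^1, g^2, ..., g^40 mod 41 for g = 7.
7^1, 7^2, ..., 7^{40} mod 41: [7, 8, 15, 23, 38, 20, 17, 37, 13, 9, 22, 31, 12, 2, 14, 16, 30, 5, 35, 40, 34, 33, 26, 18, 3, 21, 24, 4, 28, 32, 19, 10, 29, 39, 27, 25, 11, 36, 6, 1]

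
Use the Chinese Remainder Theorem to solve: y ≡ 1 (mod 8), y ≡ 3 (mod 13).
M = 8 × 13 = 104. M₁ = 13, y₁ ≡ 5 (mod 8). M₂ = 8, y₂ ≡ 5 (mod 13). y = 1×13×5 + 3×8×5 ≡ 81 (mod 104)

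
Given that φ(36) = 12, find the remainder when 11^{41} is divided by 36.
By Euler: 11^{12} ≡ 1 mod 36 since gcd(11, 36) = 1. 41 = 3×12 + 5. So 11^{41} ≡ 11^{5} ≡ 23 mod 36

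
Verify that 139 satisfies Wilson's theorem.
(138)! mod 139 = 138. Since this equals -1 mod 139, Wilson confirms 139 is prime.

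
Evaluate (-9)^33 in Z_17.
Using Fermat: (-9)^{16} ≡ 1 mod 17. 33 ≡ 1 mod 16. So (-9)^{33} ≡ (-9)^{1} ≡ 8 mod 17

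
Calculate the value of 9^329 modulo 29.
Using Fermat: 9^{28} ≡ 1 (mod 29). 329 ≡ 21 (mod 28). So 9^{329} ≡ 9^{21} ≡ 28 (mod 29)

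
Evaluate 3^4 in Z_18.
3^{4} = 81 ≡ 9 mod 18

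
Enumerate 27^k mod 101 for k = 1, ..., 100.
27^1, 27^2, ..., 27^{100} mod 101: [27, 22, 89, 80, 39, 43, 50, 37, 90, 6, 61, 31, 29, 76, 32, 56, 98, 20, 35, 36, 63, 85, 73, 52, 91, 33, 83, 19, 8, 14, 75, 5, 34, 9, 41, 97, 94, 13, 48, 84, 46, 30, 2, 54, 44, 77, 59, 78, 86, 100, 74, 79, 12, 21, 62, 58, 51, 64, 11, 95, 40, 70, 72, 25, 69, 45, 3, 81, 66, 65, 38, 16, 28, 49, 10, 68, 18, 82, 93, 87, 26, 96, 67, 92, 60, 4, 7, 88, 53, 17, 55, 71, 99, 47, 57, 24, 42, 23, 15, 1]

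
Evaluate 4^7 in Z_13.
By repeated squaring (mod 13): 4^{1}≡4, 4^{2}≡3, 4^{4}≡9. Then 4^{7} = 4^{4+2+1} ≡ 9 × 3 × 4 ≡ 4 (mod 13)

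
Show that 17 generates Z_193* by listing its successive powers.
17^1, 17^2, ..., 17^{192} mod 193: [17, 96, 88, 145, 149, 24, 22, 181, 182, 6, 102, 190, 142, 98, 122, 144, 132, 121, 127, 36, 33, 175, 80, 9, 153, 92, 20, 147, 183, 23, 5, 85, 94, 54, 146, 166, 120, 110, 133, 138, 30, 124, 178, 131, 104, 31, 141, 81, 26, 56, 180, 165, 103, 14, 45, 186, 74, 100, 156, 143, 115, 25, 39, 84, 77, 151, 58, 21, 164, 86, 111, 150, 41, 118, 76, 134, 155, 126, 19, 130, 87, 128, 53, 129, 70, 32, 158, 177, 114, 8, 136, 189, 125, 2, 34, 192, 176, 97, 105, 48, 44, 169, 171, 12, 11, 187, 91, 3, 51, 95, 71, 49, 61, 72, 66, 157, 160, 18, 113, 184, 40, 101, 173, 46, 10, 170, 188, 108, 99, 139, 47, 27, 73, 83, 60, 55, 163, 69, 15, 62, 89, 162, 52, 112, 167, 137, 13, 28, 90, 179, 148, 7, 119, 93, 37, 50, 78, 168, 154, 109, 116, 42, 135, 172, 29, 107, 82, 43, 152, 75, 117, 59, 38, 67, 174, 63, 106, 65, 140, 64, 123, 161, 35, 16, 79, 185, 57, 4, 68, 191, 159, 1]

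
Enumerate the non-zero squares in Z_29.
Squares in Z_29*: {1, 4, 5, 6, 7, 9, 13, 16, 20, 22, 23, 24, 25, 28}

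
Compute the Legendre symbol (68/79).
(68/79) = 68^{39} mod 79 = -1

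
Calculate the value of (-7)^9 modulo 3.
Using Fermat: (-7)^{2} ≡ 1 mod 3. 9 ≡ 1 mod 2. So (-7)^{9} ≡ (-7)^{1} ≡ 2 mod 3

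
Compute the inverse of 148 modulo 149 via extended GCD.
Extended GCD: 148(-1) + 149(1) = 1. So 148^(-1) ≡ -1 ≡ 148 (mod 149). Verify: 148 × 148 = 21904 ≡ 1 (mod 149)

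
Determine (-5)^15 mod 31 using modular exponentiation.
By repeated squaring (mod 31): (-5)^{1}≡26, (-5)^{2}≡25, (-5)^{4}≡5, (-5)^{8}≡25. Then (-5)^{15} = (-5)^{8+4+2+1} ≡ 25 × 5 × 25 × 26 ≡ 30 (mod 31)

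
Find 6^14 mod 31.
By repeated squaring mod 31: 6^{1}≡6, 6^{2}≡5, 6^{4}≡25, 6^{8}≡5. Then 6^{14} = 6^{8+4+2} ≡ 5 × 25 × 5 ≡ 5 mod 31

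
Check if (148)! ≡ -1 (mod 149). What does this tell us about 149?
(148)! mod 149 = 148. Since this equals -1 (mod 149), Wilson confirms 149 is prime.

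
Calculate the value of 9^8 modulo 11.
By repeated squaring (mod 11): 9^{1}≡9, 9^{2}≡4, 9^{4}≡5, 9^{8}≡3. So 9^{8} ≡ 3 (mod 11)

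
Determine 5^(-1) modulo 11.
Since 11 is prime, by Fermat 5^(-1) ≡ 5^{9} ≡ 9 (mod 11). Verify: 5 × 9 = 45 ≡ 1 (mod 11)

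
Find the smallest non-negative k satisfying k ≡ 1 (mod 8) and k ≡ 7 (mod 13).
M = 8 × 13 = 104. M₁ = 13, y₁ ≡ 5 (mod 8). M₂ = 8, y₂ ≡ 5 (mod 13). k = 1×13×5 + 7×8×5 ≡ 33 (mod 104)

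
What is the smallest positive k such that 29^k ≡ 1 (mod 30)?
Powers of 29 mod 30: 29^1≡29, 29^2≡1. Order = 2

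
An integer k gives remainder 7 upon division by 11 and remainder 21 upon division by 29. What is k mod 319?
M = 11 × 29 = 319. M₁ = 29, y₁ ≡ 8 mod 11. M₂ = 11, y₂ ≡ 8 mod 29. k = 7×29×8 + 21×11×8 ≡ 282 mod 319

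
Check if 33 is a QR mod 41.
By Euler's criterion: 33^{20} ≡ 1 mod 41. Since this equals 1, 33 is a QR.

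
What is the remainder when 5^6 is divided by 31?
By repeated squaring mod 31: 5^{1}≡5, 5^{2}≡25, 5^{4}≡5. Then 5^{6} = 5^{4+2} ≡ 5 × 25 ≡ 1 mod 31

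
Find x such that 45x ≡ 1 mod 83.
Since 83 is prime, by Fermat 45^(-1) ≡ 45^{81} ≡ 24 mod 83. Verify: 45 × 24 = 1080 ≡ 1 mod 83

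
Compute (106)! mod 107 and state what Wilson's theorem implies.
(106)! mod 107 = 106. Since this equals -1 mod 107, Wilson confirms 107 is prime.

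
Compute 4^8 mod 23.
By repeated squaring mod 23: 4^{1}≡4, 4^{2}≡16, 4^{4}≡3, 4^{8}≡9. So 4^{8} ≡ 9 mod 23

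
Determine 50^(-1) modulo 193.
Since 193 is prime, by Fermat 50^(-1) ≡ 50^{191} ≡ 166 mod 193. Verify: 50 × 166 = 8300 ≡ 1 mod 193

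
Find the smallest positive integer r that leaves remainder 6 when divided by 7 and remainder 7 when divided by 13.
M = 7 × 13 = 91. M₁ = 13, y₁ ≡ 6 mod 7. M₂ = 7, y₂ ≡ 2 mod 13. r = 6×13×6 + 7×7×2 ≡ 20 mod 91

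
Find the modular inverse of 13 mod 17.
Since 17 is prime, by Fermat 13^(-1) ≡ 13^{15} ≡ 4 (mod 17). Verify: 13 × 4 = 52 ≡ 1 (mod 17)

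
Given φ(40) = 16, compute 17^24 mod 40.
By Euler: 17^{16} ≡ 1 (mod 40) since gcd(17, 40) = 1. 24 = 1×16 + 8. So 17^{24} ≡ 17^{8} ≡ 1 (mod 40)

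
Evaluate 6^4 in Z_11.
6^{4} = 1296 ≡ 9 (mod 11)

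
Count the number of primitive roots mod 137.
A prime p has φ(p-1) primitive roots; here φ(136) = 64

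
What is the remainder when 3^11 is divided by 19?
By repeated squaring (mod 19): 3^{1}≡3, 3^{2}≡9, 3^{4}≡5, 3^{8}≡6. Then 3^{11} = 3^{8+2+1} ≡ 6 × 9 × 3 ≡ 10 (mod 19)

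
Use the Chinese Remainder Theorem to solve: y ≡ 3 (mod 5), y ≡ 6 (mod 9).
M = 5 × 9 = 45. M₁ = 9, y₁ ≡ 4 (mod 5). M₂ = 5, y₂ ≡ 2 (mod 9). y = 3×9×4 + 6×5×2 ≡ 33 (mod 45)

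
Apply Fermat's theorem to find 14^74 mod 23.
By Fermat: 14^{22} ≡ 1 mod 23. 74 = 3×22 + 8. So 14^{74} ≡ 14^{8} ≡ 13 mod 23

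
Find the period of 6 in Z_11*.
Powers of 6 mod 11: 6^1≡6, 6^2≡3, 6^3≡7, 6^4≡9, 6^5≡10, 6^6≡5, 6^7≡8, 6^8≡4, 6^9≡2, 6^10≡1. ord_11(6) = 10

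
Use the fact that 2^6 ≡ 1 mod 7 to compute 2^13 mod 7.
By Fermat: 2^{6} ≡ 1 mod 7. 13 = 2×6 + 1. So 2^{13} ≡ 2^{1} ≡ 2 mod 7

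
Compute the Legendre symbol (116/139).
(116/139) = 116^{69} mod 139 = 1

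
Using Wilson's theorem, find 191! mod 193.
(192)! = (191)! × (192) ≡ -1 (mod 193). So (191)! ≡ -1 × (192)^(-1) ≡ (-1)×(-1) = 1 (mod 193)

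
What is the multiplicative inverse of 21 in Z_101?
Since 101 is prime, by Fermat 21^(-1) ≡ 21^{99} ≡ 77 (mod 101). Verify: 21 × 77 = 1617 ≡ 1 (mod 101)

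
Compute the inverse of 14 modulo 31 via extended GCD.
Extended GCD: 14(-11) + 31(5) = 1. So 14^(-1) ≡ -11 ≡ 20 mod 31. Verify: 14 × 20 = 280 ≡ 1 mod 31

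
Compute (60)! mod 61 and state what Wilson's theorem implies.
(60)! mod 61 = 60. Since this equals -1 mod 61, Wilson confirms 61 is prime.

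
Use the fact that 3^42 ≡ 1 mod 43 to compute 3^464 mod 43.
By Fermat: 3^{42} ≡ 1 mod 43. 464 ≡ 2 mod 42. So 3^{464} ≡ 3^{2} ≡ 9 mod 43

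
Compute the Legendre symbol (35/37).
(35/37) = 35^{18} mod 37 = -1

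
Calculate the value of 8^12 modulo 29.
By repeated squaring mod 29: 8^{1}≡8, 8^{2}≡6, 8^{4}≡7, 8^{8}≡20. Then 8^{12} = 8^{8+4} ≡ 20 × 7 ≡ 24 mod 29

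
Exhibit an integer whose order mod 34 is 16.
3 has order 16 mod 34 since 3^{16} ≡ 1 mod 34 and no smaller power works.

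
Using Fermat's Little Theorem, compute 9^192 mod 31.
By Fermat: 9^{30} ≡ 1 (mod 31). 192 ≡ 12 (mod 30). So 9^{192} ≡ 9^{12} ≡ 2 (mod 31)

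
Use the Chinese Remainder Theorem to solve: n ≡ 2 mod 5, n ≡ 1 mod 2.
M = 5 × 2 = 10. M₁ = 2, y₁ ≡ 3 mod 5. M₂ = 5, y₂ ≡ 1 mod 2. n = 2×2×3 + 1×5×1 ≡ 7 mod 10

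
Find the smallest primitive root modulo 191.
g = 19. Powers: [19, 170, 174, 59, 166, 98, 143, ...] generates all 190 non-zero residues.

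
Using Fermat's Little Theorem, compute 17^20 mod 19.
By Fermat: 17^{18} ≡ 1 mod 19. So 17^{20} = 17^{18} · 17^{2} ≡ 17^{2} ≡ 4 mod 19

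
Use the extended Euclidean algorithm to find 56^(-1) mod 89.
Extended GCD: 56(-27) + 89(17) = 1. So 56^(-1) ≡ -27 ≡ 62 (mod 89). Verify: 56 × 62 = 3472 ≡ 1 (mod 89)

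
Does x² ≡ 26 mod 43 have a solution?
By Euler's criterion: 26^{21} ≡ 42 mod 43. Since this equals -1 (≡ 42), 26 is not a QR.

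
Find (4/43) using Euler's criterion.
(4/43) = 4^{21} mod 43 = 1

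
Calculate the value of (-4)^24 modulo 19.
Using Fermat: (-4)^{18} ≡ 1 mod 19. 24 ≡ 6 mod 18. So (-4)^{24} ≡ (-4)^{6} ≡ 11 mod 19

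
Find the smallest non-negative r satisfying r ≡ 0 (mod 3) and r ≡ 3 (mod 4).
M = 3 × 4 = 12. M₁ = 4, y₁ ≡ 1 (mod 3). M₂ = 3, y₂ ≡ 3 (mod 4). r = 0×4×1 + 3×3×3 ≡ 3 (mod 12)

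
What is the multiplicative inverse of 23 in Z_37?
Since 37 is prime, by Fermat 23^(-1) ≡ 23^{35} ≡ 29 mod 37. Verify: 23 × 29 = 667 ≡ 1 mod 37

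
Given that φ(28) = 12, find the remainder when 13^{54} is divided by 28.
By Euler: 13^{12} ≡ 1 (mod 28) since gcd(13, 28) = 1. 54 = 4×12 + 6. So 13^{54} ≡ 13^{6} ≡ 1 (mod 28)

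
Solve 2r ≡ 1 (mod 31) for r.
Since 31 is prime, by Fermat 2^(-1) ≡ 2^{29} ≡ 16 (mod 31). Verify: 2 × 16 = 32 ≡ 1 (mod 31)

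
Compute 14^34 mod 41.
By repeated squaring (mod 41): 14^{1}≡14, 14^{2}≡32, 14^{4}≡40, 14^{8}≡1, 14^{16}≡1, 14^{32}≡1. Then 14^{34} = 14^{32+2} ≡ 1 × 32 ≡ 32 (mod 41)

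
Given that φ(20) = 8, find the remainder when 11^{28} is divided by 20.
By Euler: 11^{8} ≡ 1 mod 20 since gcd(11, 20) = 1. 28 = 3×8 + 4. So 11^{28} ≡ 11^{4} ≡ 1 mod 20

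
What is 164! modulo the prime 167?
(166)! = (164)! × (165) × (166) ≡ -1 (mod 167). So (164)! ≡ -1 × [(166)(165)]^(-1) ≡ 83 (mod 167)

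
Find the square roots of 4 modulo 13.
The square roots of 4 mod 13 are 11 and 2. Verify: 11² = 121 ≡ 4 (mod 13)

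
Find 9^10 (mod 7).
Using Fermat: 9^{6} ≡ 1 (mod 7). 10 ≡ 4 (mod 6). So 9^{10} ≡ 9^{4} ≡ 2 (mod 7)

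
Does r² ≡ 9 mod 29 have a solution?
By Euler's criterion: 9^{14} ≡ 1 mod 29. Since this equals 1, 9 is a QR.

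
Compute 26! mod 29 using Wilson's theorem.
(28)! = (26)! × (27) × (28) ≡ -1 mod 29. So (26)! ≡ -1 × [(28)(27)]^(-1) ≡ 14 mod 29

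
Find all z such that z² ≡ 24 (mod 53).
The square roots of 24 mod 53 are 36 and 17. Verify: 36² = 1296 ≡ 24 (mod 53)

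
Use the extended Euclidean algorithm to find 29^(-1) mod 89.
Extended GCD: 29(43) + 89(-14) = 1. So 29^(-1) ≡ 43 (mod 89). Verify: 29 × 43 = 1247 ≡ 1 (mod 89)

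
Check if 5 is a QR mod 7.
By Euler's criterion: 5^{3} ≡ 6 mod 7. Since this equals -1 (≡ 6), 5 is not a QR.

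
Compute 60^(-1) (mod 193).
Since 193 is prime, by Fermat 60^(-1) ≡ 60^{191} ≡ 74 (mod 193). Verify: 60 × 74 = 4440 ≡ 1 (mod 193)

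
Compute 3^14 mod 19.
By repeated squaring mod 19: 3^{1}≡3, 3^{2}≡9, 3^{4}≡5, 3^{8}≡6. Then 3^{14} = 3^{8+4+2} ≡ 6 × 5 × 9 ≡ 4 mod 19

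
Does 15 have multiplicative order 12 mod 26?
Powers of 15 mod 26: 15^1≡15, 15^2≡17, 15^3≡21, 15^4≡3, 15^5≡19, 15^6≡25, 15^7≡11, 15^8≡9, 15^9≡5, 15^10≡23, 15^11≡7, 15^12≡1. First k with 15^k≡1 is k=12. Yes, ord_26(15) = 12.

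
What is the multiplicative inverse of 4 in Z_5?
Since 5 is prime, by Fermat 4^(-1) ≡ 4^{3} ≡ 4 (mod 5). Verify: 4 × 4 = 16 ≡ 1 (mod 5)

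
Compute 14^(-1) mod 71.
Since 71 is prime, by Fermat 14^(-1) ≡ 14^{69} ≡ 66 mod 71. Verify: 14 × 66 = 924 ≡ 1 mod 71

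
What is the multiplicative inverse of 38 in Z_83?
Since 83 is prime, by Fermat 38^(-1) ≡ 38^{81} ≡ 59 (mod 83). Verify: 38 × 59 = 2242 ≡ 1 (mod 83)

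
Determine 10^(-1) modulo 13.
Since 13 is prime, by Fermat 10^(-1) ≡ 10^{11} ≡ 4 (mod 13). Verify: 10 × 4 = 40 ≡ 1 (mod 13)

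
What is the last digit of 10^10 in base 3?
Using Fermat: 10^{2} ≡ 1 mod 3. 10 ≡ 0 mod 2. So 10^{10} ≡ 10^{0} ≡ 1 mod 3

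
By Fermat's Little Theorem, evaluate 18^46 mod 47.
By Fermat's Little Theorem, 18^{46} ≡ 1 (mod 47) since 47 is prime and gcd(18, 47) = 1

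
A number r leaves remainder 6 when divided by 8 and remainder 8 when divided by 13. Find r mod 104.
M = 8 × 13 = 104. M₁ = 13, y₁ ≡ 5 mod 8. M₂ = 8, y₂ ≡ 5 mod 13. r = 6×13×5 + 8×8×5 ≡ 86 mod 104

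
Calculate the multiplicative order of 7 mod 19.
Powers of 7 mod 19: 7^1≡7, 7^2≡11, 7^3≡1. Order = 3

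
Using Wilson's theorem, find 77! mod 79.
(78)! = (77)! × (78) ≡ -1 (mod 79). So (77)! ≡ -1 × (78)^(-1) ≡ (-1)×(-1) = 1 (mod 79)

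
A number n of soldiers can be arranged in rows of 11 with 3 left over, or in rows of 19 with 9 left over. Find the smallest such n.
M = 11 × 19 = 209. M₁ = 19, y₁ ≡ 7 mod 11. M₂ = 11, y₂ ≡ 7 mod 19. n = 3×19×7 + 9×11×7 ≡ 47 mod 209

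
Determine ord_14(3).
Powers of 3 mod 14: 3^1≡3, 3^2≡9, 3^3≡13, 3^4≡11, 3^5≡5, 3^6≡1. So the order of 3 is 6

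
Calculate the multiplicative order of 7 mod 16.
Powers of 7 mod 16: 7^1≡7, 7^2≡1. Order = 2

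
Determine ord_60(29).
Powers of 29 mod 60: 29^1≡29, 29^2≡1. ord_60(29) = 2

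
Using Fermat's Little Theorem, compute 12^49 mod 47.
By Fermat: 12^{46} ≡ 1 (mod 47). So 12^{49} = 12^{46} · 12^{3} ≡ 12^{3} ≡ 36 (mod 47)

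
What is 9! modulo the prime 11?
(10)! = (9)! × (10) ≡ -1 (mod 11). So (9)! ≡ -1 × (10)^(-1) ≡ (-1)×(-1) = 1 (mod 11)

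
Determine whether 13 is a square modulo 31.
By Euler's criterion: 13^{15} ≡ 30 mod 31. Since this equals -1 (≡ 30), 13 is not a QR.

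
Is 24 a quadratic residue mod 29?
By Euler's criterion: 24^{14} ≡ 1 (mod 29). Since this equals 1, 24 is a QR.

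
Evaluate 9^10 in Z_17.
By repeated squaring mod 17: 9^{1}≡9, 9^{2}≡13, 9^{4}≡16, 9^{8}≡1. Then 9^{10} = 9^{8+2} ≡ 1 × 13 ≡ 13 mod 17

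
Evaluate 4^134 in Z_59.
Using Fermat: 4^{58} ≡ 1 mod 59. 134 ≡ 18 mod 58. So 4^{134} ≡ 4^{18} ≡ 49 mod 59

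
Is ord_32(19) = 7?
Powers of 19 mod 32: 19^1≡19, 19^2≡9, 19^3≡11, 19^4≡17, 19^5≡3, 19^6≡25, 19^7≡27, 19^8≡1. 19^7≡27≢1, so ord ≠ 7. No, the actual order is 8.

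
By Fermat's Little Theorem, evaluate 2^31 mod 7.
By Fermat: 2^{6} ≡ 1 (mod 7). 31 = 5×6 + 1. So 2^{31} ≡ 2^{1} ≡ 2 (mod 7)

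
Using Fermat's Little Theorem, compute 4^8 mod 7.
By Fermat: 4^{6} ≡ 1 (mod 7). So 4^{8} = 4^{6} · 4^{2} ≡ 4^{2} ≡ 2 (mod 7)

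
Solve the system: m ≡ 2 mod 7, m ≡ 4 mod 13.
M = 7 × 13 = 91. M₁ = 13, y₁ ≡ 6 mod 7. M₂ = 7, y₂ ≡ 2 mod 13. m = 2×13×6 + 4×7×2 ≡ 30 mod 91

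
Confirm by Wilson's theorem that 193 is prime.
(192)! mod 193 = 192. Since this equals -1 mod 193, Wilson confirms 193 is prime.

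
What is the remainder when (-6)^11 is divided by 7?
Using Fermat: (-6)^{6} ≡ 1 (mod 7). 11 ≡ 5 (mod 6). So (-6)^{11} ≡ (-6)^{5} ≡ 1 (mod 7)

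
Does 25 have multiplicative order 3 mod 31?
Powers of 25 mod 31: 25^1≡25, 25^2≡5, 25^3≡1. First k with 25^k≡1 is k=3. Yes, ord_31(25) = 3.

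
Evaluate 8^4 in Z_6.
8^{4} = 4096 ≡ 4 mod 6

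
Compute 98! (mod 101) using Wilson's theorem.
(100)! = (98)! × (99) × (100) ≡ -1 (mod 101). So (98)! ≡ -1 × [(100)(99)]^(-1) ≡ 50 (mod 101)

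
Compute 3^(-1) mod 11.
Since 11 is prime, by Fermat 3^(-1) ≡ 3^{9} ≡ 4 mod 11. Verify: 3 × 4 = 12 ≡ 1 mod 11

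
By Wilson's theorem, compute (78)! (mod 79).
By Wilson's theorem, (78)! ≡ -1 ≡ 78 (mod 79)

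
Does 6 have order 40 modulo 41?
ord_41(6) divides 40. For each prime q|40: 6^{20}≡40, 6^{8}≡10, none ≡ 1. So 6 has order 40 and is a primitive root mod 41.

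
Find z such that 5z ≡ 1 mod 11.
Since 11 is prime, by Fermat 5^(-1) ≡ 5^{9} ≡ 9 mod 11. Verify: 5 × 9 = 45 ≡ 1 mod 11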